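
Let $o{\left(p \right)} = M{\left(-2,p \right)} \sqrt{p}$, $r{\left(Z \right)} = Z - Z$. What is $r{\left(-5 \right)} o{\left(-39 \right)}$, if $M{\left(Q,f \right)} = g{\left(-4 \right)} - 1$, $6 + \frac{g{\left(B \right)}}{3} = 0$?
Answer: $0$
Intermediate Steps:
$g{\left(B \right)} = -18$ ($g{\left(B \right)} = -18 + 3 \cdot 0 = -18 + 0 = -18$)
$M{\left(Q,f \right)} = -19$ ($M{\left(Q,f \right)} = -18 - 1 = -19$)
$r{\left(Z \right)} = 0$
$o{\left(p \right)} = - 19 \sqrt{p}$
$r{\left(-5 \right)} o{\left(-39 \right)} = 0 \left(- 19 \sqrt{-39}\right) = 0 \left(- 19 i \sqrt{39}\right) = 0$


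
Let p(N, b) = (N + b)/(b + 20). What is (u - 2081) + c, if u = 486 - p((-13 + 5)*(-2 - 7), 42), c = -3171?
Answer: -147803/31 ≈ -4767.8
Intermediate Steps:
p(N, b) = (N + b)/(20 + b)
u = 15009/31 (u = 486 - ((-13 + 5)*(-2 - 7) + 42)/(20 + 42) = 486 - (-8*(-9) + 42)/62 = 486 - (72 + 42)/62 = 486 - 114/62 = 486 - 1*57/31 = 486 - 57/31 = 15009/31 ≈ 484.16)
(u - 2081) + c = (15009/31 - 2081) - 3171 = -49502/31 - 3171 = -147803/31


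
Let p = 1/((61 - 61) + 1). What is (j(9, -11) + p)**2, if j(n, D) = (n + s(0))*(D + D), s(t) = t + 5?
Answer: 94249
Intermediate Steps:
s(t) = 5 + t
j(n, D) = 2*D*(5 + n) (j(n, D) = (n + (5 + 0))*(D + D) = (n + 5)*(2*D) = (5 + n)*(2*D) = 2*D*(5 + n))
p = 1 (p = 1/(0 + 1) = 1/1 = 1)
(j(9, -11) + p)**2 = (2*(-11)*(5 + 9) + 1)**2 = (2*(-11)*14 + 1)**2 = (-308 + 1)**2 = (-307)**2 = 94249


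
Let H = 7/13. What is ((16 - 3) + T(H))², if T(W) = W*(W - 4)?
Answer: 3541924/28561 ≈ 124.01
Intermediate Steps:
H = 7/13 (H = 7*(1/13) = 7/13 ≈ 0.53846)
T(W) = W*(-4 + W)
((16 - 3) + T(H))² = ((16 - 3) + 7*(-4 + 7/13)/13)² = (13 + (7/13)*(-45/13))² = (13 - 315/169)² = (1882/169)² = 3541924/28561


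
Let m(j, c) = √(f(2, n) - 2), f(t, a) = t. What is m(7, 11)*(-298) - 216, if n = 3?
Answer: -216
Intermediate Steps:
m(j, c) = 0 (m(j, c) = √(2 - 2) = √0 = 0)
m(7, 11)*(-298) - 216 = 0*(-298) - 216 = 0 - 216 = -216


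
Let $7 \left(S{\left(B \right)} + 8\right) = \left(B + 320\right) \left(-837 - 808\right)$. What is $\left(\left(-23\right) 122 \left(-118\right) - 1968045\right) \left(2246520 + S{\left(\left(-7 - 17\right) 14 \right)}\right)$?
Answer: $-3683553496864$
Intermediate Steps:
$S{\left(B \right)} = -75208 - 235 B$ ($S{\left(B \right)} = -8 + \frac{\left(B + 320\right) \left(-837 - 808\right)}{7} = -8 + \frac{\left(320 + B\right) \left(-1645\right)}{7} = -8 + \frac{-526400 - 1645 B}{7} = -8 - \left(75200 + 235 B\right) = -75208 - 235 B$)
$\left(\left(-23\right) 122 \left(-118\right) - 1968045\right) \left(2246520 + S{\left(\left(-7 - 17\right) 14 \right)}\right) = \left(\left(-23\right) 122 \left(-118\right) - 1968045\right) \left(2246520 - \left(75208 + 235 \left(-7 - 17\right) 14\right)\right) = \left(\left(-2806\right) \left(-118\right) - 1968045\right) \left(2246520 - \left(75208 + 235 \left(\left(-24\right) 14\right)\right)\right) = \left(331108 - 1968045\right) \left(2246520 - -3752\right) = - 1636937 \left(2246520 + \left(-75208 + 78960\right)\right) = - 1636937 \left(2246520 + 3752\right) = \left(-1636937\right) 2250272 = -3683553496864$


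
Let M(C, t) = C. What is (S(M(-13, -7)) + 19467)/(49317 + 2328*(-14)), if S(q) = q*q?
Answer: 19636/16725 ≈ 1.1741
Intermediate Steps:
S(q) = q²
(S(M(-13, -7)) + 19467)/(49317 + 2328*(-14)) = ((-13)² + 19467)/(49317 + 2328*(-14)) = (169 + 19467)/(49317 - 32592) = 19636/16725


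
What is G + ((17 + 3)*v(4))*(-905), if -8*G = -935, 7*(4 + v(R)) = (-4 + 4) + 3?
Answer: 3626545/56 ≈ 64760.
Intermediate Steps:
v(R) = -25/7 (v(R) = -4 + ((-4 + 4) + 3)/7 = -4 + (0 + 3)/7 = -4 + (⅐)*3 = -4 + 3/7 = -25/7)
G = 935/8 (G = -⅛*(-935) = 935/8 ≈ 116.88)
G + ((17 + 3)*v(4))*(-905) = 935/8 + ((17 + 3)*(-25/7))*(-905) = 935/8 + (20*(-25/7))*(-905) = 935/8 - 500/7*(-905) = 935/8 + 452500/7 = 3626545/56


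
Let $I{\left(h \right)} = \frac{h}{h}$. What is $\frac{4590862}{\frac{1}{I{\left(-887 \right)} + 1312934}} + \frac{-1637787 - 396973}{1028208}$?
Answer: $\frac{774690901984289875}{128526} \approx 6.0275 \cdot 10^{12}$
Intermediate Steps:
$I{\left(h \right)} = 1$
$\frac{4590862}{\frac{1}{I{\left(-887 \right)} + 1312934}} + \frac{-1637787 - 396973}{1028208} = \frac{4590862}{\frac{1}{1 + 1312934}} + \frac{-1637787 - 396973}{1028208} = \frac{4590862}{\frac{1}{1312935}} + \left(-1637787 - 396973\right) \frac{1}{1028208} = 4590862 \frac{1}{\frac{1}{1312935}} - \frac{254345}{128526} = 4590862 \cdot 1312935 - \frac{254345}{128526} = 6027503399970 - \frac{254345}{128526} = \frac{774690901984289875}{128526}$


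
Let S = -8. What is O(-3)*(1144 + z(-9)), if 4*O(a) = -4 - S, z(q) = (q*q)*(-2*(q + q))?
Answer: 4060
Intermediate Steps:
z(q) = -4*q**3 (z(q) = q**2*(-4*q) = -4*q**3)
O(a) = 1 (O(a) = (-4 - 1*(-8))/4 = (-4 + 8)/4 = (1/4)*4 = 1)
O(-3)*(1144 + z(-9)) = 1*(1144 - 4*(-9)**3) = 1*(1144 - 4*(-729)) = 1*(1144 + 2916) = 1*4060 = 4060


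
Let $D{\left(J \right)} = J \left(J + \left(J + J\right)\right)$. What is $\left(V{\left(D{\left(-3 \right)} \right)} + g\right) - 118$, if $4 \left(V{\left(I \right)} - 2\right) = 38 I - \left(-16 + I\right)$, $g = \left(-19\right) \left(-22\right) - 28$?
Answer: $\frac{2111}{4} \approx 527.75$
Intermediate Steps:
$g = 390$ ($g = 418 - 28 = 390$)
$D{\left(J \right)} = 3 J^{2}$ ($D{\left(J \right)} = J \left(J + 2 J\right) = J 3 J = 3 J^{2}$)
$V{\left(I \right)} = 6 + \frac{37 I}{4}$ ($V{\left(I \right)} = 2 + \frac{38 I - \left(-16 + I\right)}{4} = 2 + \frac{16 + 37 I}{4} = 2 + \left(4 + \frac{37 I}{4}\right) = 6 + \frac{37 I}{4}$)
$\left(V{\left(D{\left(-3 \right)} \right)} + g\right) - 118 = \left(\left(6 + \frac{37 \cdot 3 \left(-3\right)^{2}}{4}\right) + 390\right) - 118 = \left(\left(6 + \frac{37 \cdot 3 \cdot 9}{4}\right) + 390\right) - 118 = \left(\left(6 + \frac{37}{4} \cdot 27\right) + 390\right) - 118 = \left(\left(6 + \frac{999}{4}\right) + 390\right) - 118 = \left(\frac{1023}{4} + 390\right) - 118 = \frac{2583}{4} - 118 = \frac{2111}{4}$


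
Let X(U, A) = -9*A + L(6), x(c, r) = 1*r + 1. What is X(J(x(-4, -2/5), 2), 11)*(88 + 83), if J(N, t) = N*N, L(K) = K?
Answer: -15903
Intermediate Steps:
x(c, r) = 1 + r (x(c, r) = r + 1 = 1 + r)
J(N, t) = N**2
X(U, A) = 6 - 9*A (X(U, A) = -9*A + 6 = 6 - 9*A)
X(J(x(-4, -2/5), 2), 11)*(88 + 83) = (6 - 9*11)*(88 + 83) = (6 - 99)*171 = -93*171 = -15903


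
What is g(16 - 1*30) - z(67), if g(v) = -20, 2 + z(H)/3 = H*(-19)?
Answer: 3805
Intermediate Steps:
z(H) = -6 - 57*H (z(H) = -6 + 3*(H*(-19)) = -6 + 3*(-19*H) = -6 - 57*H)
g(16 - 1*30) - z(67) = -20 - (-6 - 57*67) = -20 - (-6 - 3819) = -20 - 1*(-3825) = -20 + 3825 = 3805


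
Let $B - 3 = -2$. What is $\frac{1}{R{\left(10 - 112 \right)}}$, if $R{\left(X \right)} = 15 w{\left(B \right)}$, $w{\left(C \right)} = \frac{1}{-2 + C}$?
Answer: $- \frac{1}{15} \approx -0.066667$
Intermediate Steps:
$B = 1$ ($B = 3 - 2 = 1$)
$R{\left(X \right)} = -15$ ($R{\left(X \right)} = \frac{15}{-2 + 1} = \frac{15}{-1} = 15 \left(-1\right) = -15$)
$\frac{1}{R{\left(10 - 112 \right)}} = \frac{1}{-15} = - \frac{1}{15}$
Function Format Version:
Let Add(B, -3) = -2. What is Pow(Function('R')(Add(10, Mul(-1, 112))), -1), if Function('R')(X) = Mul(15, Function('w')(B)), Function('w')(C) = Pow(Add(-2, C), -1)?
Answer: Rational(-1, 15) ≈ -0.066667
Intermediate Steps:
B = 1 (B = Add(3, -2) = 1)
Function('R')(X) = -15 (Function('R')(X) = Mul(15, Pow(Add(-2, 1), -1)) = Mul(15, Pow(-1, -1)) = Mul(15, -1) = -15)
Pow(Function('R')(Add(10, Mul(-1, 112))), -1) = Pow(-15, -1) = Rational(-1, 15)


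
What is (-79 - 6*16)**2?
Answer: 30625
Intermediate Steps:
(-79 - 6*16)**2 = (-79 - 96)**2 = (-175)**2 = 30625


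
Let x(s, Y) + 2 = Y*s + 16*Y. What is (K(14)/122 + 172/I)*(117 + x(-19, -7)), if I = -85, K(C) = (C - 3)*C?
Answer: -31576/305 ≈ -103.53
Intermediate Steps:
x(s, Y) = -2 + 16*Y + Y*s (x(s, Y) = -2 + (Y*s + 16*Y) = -2 + (16*Y + Y*s) = -2 + 16*Y + Y*s)
K(C) = C*(-3 + C) (K(C) = (-3 + C)*C = C*(-3 + C))
(K(14)/122 + 172/I)*(117 + x(-19, -7)) = ((14*(-3 + 14))/122 + 172/(-85))*(117 + (-2 + 16*(-7) - 7*(-19))) = ((14*11)*(1/122) + 172*(-1/85))*(117 + (-2 - 112 + 133)) = (154*(1/122) - 172/85)*(117 + 19) = (77/61 - 172/85)*136 = -3947/5185*136 = -31576/305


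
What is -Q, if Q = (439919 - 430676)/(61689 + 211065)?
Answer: -1027/30306 ≈ -0.033888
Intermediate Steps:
Q = 1027/30306 (Q = 9243/272754 = 9243*(1/272754) = 1027/30306 ≈ 0.033888)
-Q = -1*1027/30306 = -1027/30306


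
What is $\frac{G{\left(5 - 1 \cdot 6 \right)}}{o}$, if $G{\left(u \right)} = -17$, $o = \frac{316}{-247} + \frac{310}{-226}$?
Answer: $\frac{474487}{73993} \approx 6.4126$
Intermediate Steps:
$o = - \frac{73993}{27911}$ ($o = 316 \left(- \frac{1}{247}\right) + 310 \left(- \frac{1}{226}\right) = - \frac{316}{247} - \frac{155}{113} = - \frac{73993}{27911} \approx -2.651$)
$\frac{G{\left(5 - 1 \cdot 6 \right)}}{o} = - \frac{17}{- \frac{73993}{27911}} = \left(-17\right) \left(- \frac{27911}{73993}\right) = \frac{474487}{73993}$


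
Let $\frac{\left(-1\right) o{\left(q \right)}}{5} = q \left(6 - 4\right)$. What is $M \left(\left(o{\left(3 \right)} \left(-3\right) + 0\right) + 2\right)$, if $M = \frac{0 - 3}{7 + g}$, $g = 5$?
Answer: $-23$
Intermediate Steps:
$o{\left(q \right)} = - 10 q$ ($o{\left(q \right)} = - 5 q \left(6 - 4\right) = - 5 q 2 = - 5 \cdot 2 q = - 10 q$)
$M = - \frac{1}{4}$ ($M = \frac{0 - 3}{7 + 5} = - \frac{3}{12} = \left(-3\right) \frac{1}{12} = - \frac{1}{4} \approx -0.25$)
$M \left(\left(o{\left(3 \right)} \left(-3\right) + 0\right) + 2\right) = - \frac{\left(\left(-10\right) 3 \left(-3\right) + 0\right) + 2}{4} = - \frac{\left(\left(-30\right) \left(-3\right) + 0\right) + 2}{4} = - \frac{\left(90 + 0\right) + 2}{4} = - \frac{90 + 2}{4} = \left(- \frac{1}{4}\right) 92 = -23$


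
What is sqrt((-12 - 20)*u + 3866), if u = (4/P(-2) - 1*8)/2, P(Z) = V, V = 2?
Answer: sqrt(3962) ≈ 62.944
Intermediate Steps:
P(Z) = 2
u = -3 (u = (4/2 - 1*8)/2 = (4*(1/2) - 8)*(1/2) = (2 - 8)*(1/2) = -6*1/2 = -3)
sqrt((-12 - 20)*u + 3866) = sqrt((-12 - 20)*(-3) + 3866) = sqrt(-32*(-3) + 3866) = sqrt(96 + 3866) = sqrt(3962)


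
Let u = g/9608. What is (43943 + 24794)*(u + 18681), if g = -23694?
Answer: 6167886281949/4804 ≈ 1.2839e+9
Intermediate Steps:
u = -11847/4804 (u = -23694/9608 = -23694*1/9608 = -11847/4804 ≈ -2.4661)
(43943 + 24794)*(u + 18681) = (43943 + 24794)*(-11847/4804 + 18681) = 68737*(89731677/4804) = 6167886281949/4804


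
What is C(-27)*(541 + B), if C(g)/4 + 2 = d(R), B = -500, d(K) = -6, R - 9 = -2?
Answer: -1312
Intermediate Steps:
R = 7 (R = 9 - 2 = 7)
C(g) = -32 (C(g) = -8 + 4*(-6) = -8 - 24 = -32)
C(-27)*(541 + B) = -32*(541 - 500) = -32*41 = -1312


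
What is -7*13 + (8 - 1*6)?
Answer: -89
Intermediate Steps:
-7*13 + (8 - 1*6) = -91 + (8 - 6) = -91 + 2 = -89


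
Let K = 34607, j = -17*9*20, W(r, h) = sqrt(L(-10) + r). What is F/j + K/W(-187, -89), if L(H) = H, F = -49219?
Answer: 49219/3060 - 34607*I*sqrt(197)/197 ≈ 16.085 - 2465.6*I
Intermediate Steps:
W(r, h) = sqrt(-10 + r)
j = -3060 (j = -153*20 = -3060)
F/j + K/W(-187, -89) = -49219/(-3060) + 34607/(sqrt(-10 - 187)) = -49219*(-1/3060) + 34607/(sqrt(-197)) = 49219/3060 + 34607/((I*sqrt(197))) = 49219/3060 + 34607*(-I*sqrt(197)/197) = 49219/3060 - 34607*I*sqrt(197)/197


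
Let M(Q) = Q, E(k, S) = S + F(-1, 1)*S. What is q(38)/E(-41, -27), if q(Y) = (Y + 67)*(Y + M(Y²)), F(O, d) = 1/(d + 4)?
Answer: -43225/9 ≈ -4802.8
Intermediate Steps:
F(O, d) = 1/(4 + d)
E(k, S) = 6*S/5 (E(k, S) = S + S/(4 + 1) = S + S/5 = 6*S/5)
q(Y) = (67 + Y)*(Y + Y²) (q(Y) = (Y + 67)*(Y + Y²) = (67 + Y)*(Y + Y²))
q(38)/E(-41, -27) = (38*(67 + 38² + 68*38))/(((6/5)*(-27))) = (38*(67 + 1444 + 2584))/(-162/5) = (38*4095)*(-5/162) = 155610*(-5/162) = -43225/9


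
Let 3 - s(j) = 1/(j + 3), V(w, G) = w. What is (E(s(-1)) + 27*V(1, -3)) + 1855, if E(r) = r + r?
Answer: 1887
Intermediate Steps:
s(j) = 3 - 1/(3 + j) (s(j) = 3 - 1/(j + 3) = 3 - 1/(3 + j))
E(r) = 2*r
(E(s(-1)) + 27*V(1, -3)) + 1855 = (2*((8 + 3*(-1))/(3 - 1)) + 27*1) + 1855 = (2*((8 - 3)/2) + 27) + 1855 = (2*((½)*5) + 27) + 1855 = (2*(5/2) + 27) + 1855 = (5 + 27) + 1855 = 32 + 1855 = 1887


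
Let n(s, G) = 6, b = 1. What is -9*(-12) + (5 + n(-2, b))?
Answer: 119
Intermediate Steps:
-9*(-12) + (5 + n(-2, b)) = -9*(-12) + (5 + 6) = 108 + 11 = 119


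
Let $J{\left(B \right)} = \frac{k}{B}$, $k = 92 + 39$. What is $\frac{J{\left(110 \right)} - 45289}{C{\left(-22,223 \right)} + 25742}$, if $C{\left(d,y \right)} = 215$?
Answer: $- \frac{4981659}{2855270} \approx -1.7447$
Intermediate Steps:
$k = 131$
$J{\left(B \right)} = \frac{131}{B}$
$\frac{J{\left(110 \right)} - 45289}{C{\left(-22,223 \right)} + 25742} = \frac{\frac{131}{110} - 45289}{215 + 25742} = \frac{131 \cdot \frac{1}{110} - 45289}{25957} = \left(\frac{131}{110} - 45289\right) \frac{1}{25957} = \left(- \frac{4981659}{110}\right) \frac{1}{25957} = - \frac{4981659}{2855270}$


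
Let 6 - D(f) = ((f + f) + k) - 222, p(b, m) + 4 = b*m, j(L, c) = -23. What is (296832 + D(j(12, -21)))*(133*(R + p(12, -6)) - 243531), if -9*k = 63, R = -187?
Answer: -82748941630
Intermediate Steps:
p(b, m) = -4 + b*m
k = -7 (k = -1/9*63 = -7)
D(f) = 235 - 2*f (D(f) = 6 - (((f + f) - 7) - 222) = 6 - ((2*f - 7) - 222) = 6 - ((-7 + 2*f) - 222) = 6 - (-229 + 2*f) = 6 + (229 - 2*f) = 235 - 2*f)
(296832 + D(j(12, -21)))*(133*(R + p(12, -6)) - 243531) = (296832 + (235 - 2*(-23)))*(133*(-187 + (-4 + 12*(-6))) - 243531) = (296832 + (235 + 46))*(133*(-187 + (-4 - 72)) - 243531) = (296832 + 281)*(133*(-187 - 76) - 243531) = 297113*(133*(-263) - 243531) = 297113*(-34979 - 243531) = 297113*(-278510) = -82748941630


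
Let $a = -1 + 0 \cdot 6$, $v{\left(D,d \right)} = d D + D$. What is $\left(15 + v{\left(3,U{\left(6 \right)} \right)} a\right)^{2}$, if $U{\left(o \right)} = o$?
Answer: $36$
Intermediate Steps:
$v{\left(D,d \right)} = D + D d$ ($v{\left(D,d \right)} = D d + D = D + D d$)
$a = -1$ ($a = -1 + 0 = -1$)
$\left(15 + v{\left(3,U{\left(6 \right)} \right)} a\right)^{2} = \left(15 + 3 \left(1 + 6\right) \left(-1\right)\right)^{2} = \left(15 + 3 \cdot 7 \left(-1\right)\right)^{2} = \left(15 + 21 \left(-1\right)\right)^{2} = \left(15 - 21\right)^{2} = \left(-6\right)^{2} = 36$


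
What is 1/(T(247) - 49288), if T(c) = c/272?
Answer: -272/13406089 ≈ -2.0289e-5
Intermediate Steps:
T(c) = c/272 (T(c) = c*(1/272) = c/272)
1/(T(247) - 49288) = 1/((1/272)*247 - 49288) = 1/(247/272 - 49288) = 1/(-13406089/272) = -272/13406089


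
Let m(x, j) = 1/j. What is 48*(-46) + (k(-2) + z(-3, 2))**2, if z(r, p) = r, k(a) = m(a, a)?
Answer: -8783/4 ≈ -2195.8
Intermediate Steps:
k(a) = 1/a
48*(-46) + (k(-2) + z(-3, 2))**2 = 48*(-46) + (1/(-2) - 3)**2 = -2208 + (-1/2 - 3)**2 = -2208 + (-7/2)**2 = -2208 + 49/4 = -8783/4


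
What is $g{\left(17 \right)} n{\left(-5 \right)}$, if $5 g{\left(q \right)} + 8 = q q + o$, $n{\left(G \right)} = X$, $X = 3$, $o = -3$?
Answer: $\frac{834}{5} \approx 166.8$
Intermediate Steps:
$n{\left(G \right)} = 3$
$g{\left(q \right)} = - \frac{11}{5} + \frac{q^{2}}{5}$ ($g{\left(q \right)} = - \frac{8}{5} + \frac{q q - 3}{5} = - \frac{8}{5} + \frac{q^{2} - 3}{5} = - \frac{8}{5} + \frac{-3 + q^{2}}{5} = - \frac{8}{5} + \left(- \frac{3}{5} + \frac{q^{2}}{5}\right) = - \frac{11}{5} + \frac{q^{2}}{5}$)
$g{\left(17 \right)} n{\left(-5 \right)} = \left(- \frac{11}{5} + \frac{17^{2}}{5}\right) 3 = \left(- \frac{11}{5} + \frac{1}{5} \cdot 289\right) 3 = \left(- \frac{11}{5} + \frac{289}{5}\right) 3 = \frac{278}{5} \cdot 3 = \frac{834}{5}$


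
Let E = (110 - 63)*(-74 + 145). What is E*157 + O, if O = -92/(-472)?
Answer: 61821285/118 ≈ 5.2391e+5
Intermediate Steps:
O = 23/118 (O = -92*(-1/472) = 23/118 ≈ 0.19492)
E = 3337 (E = 47*71 = 3337)
E*157 + O = 3337*157 + 23/118 = 523909 + 23/118 = 61821285/118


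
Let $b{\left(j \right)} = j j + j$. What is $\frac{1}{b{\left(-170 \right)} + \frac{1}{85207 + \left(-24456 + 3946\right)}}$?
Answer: $\frac{64697}{1858744811} \approx 3.4807 \cdot 10^{-5}$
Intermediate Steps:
$b{\left(j \right)} = j + j^{2}$ ($b{\left(j \right)} = j^{2} + j = j + j^{2}$)
$\frac{1}{b{\left(-170 \right)} + \frac{1}{85207 + \left(-24456 + 3946\right)}} = \frac{1}{- 170 \left(1 - 170\right) + \frac{1}{85207 + \left(-24456 + 3946\right)}} = \frac{1}{\left(-170\right) \left(-169\right) + \frac{1}{85207 - 20510}} = \frac{1}{28730 + \frac{1}{64697}} = \frac{1}{\frac{1858744811}{64697}} = \frac{64697}{1858744811}$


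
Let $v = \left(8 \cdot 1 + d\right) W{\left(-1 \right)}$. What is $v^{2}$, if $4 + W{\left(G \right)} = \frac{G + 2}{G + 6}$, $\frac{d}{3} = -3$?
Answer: $\frac{361}{25} \approx 14.44$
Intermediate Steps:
$d = -9$ ($d = 3 \left(-3\right) = -9$)
$W{\left(G \right)} = -4 + \frac{2 + G}{6 + G}$ ($W{\left(G \right)} = -4 + \frac{G + 2}{G + 6} = -4 + \frac{2 + G}{6 + G}$)
$v = \frac{19}{5}$ ($v = \left(8 \cdot 1 - 9\right) \frac{-22 - -3}{6 - 1} = \left(8 - 9\right) \frac{-22 + 3}{5} = - \frac{-19}{5} = \left(-1\right) \left(- \frac{19}{5}\right) = \frac{19}{5} \approx 3.8$)
$v^{2} = \left(\frac{19}{5}\right)^{2} = \frac{361}{25}$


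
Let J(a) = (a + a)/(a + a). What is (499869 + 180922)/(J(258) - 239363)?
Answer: -680791/239362 ≈ -2.8442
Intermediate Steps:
J(a) = 1 (J(a) = (2*a)/((2*a)) = (2*a)*(1/(2*a)) = 1)
(499869 + 180922)/(J(258) - 239363) = (499869 + 180922)/(1 - 239363) = 680791/(-239362) = 680791*(-1/239362) = -680791/239362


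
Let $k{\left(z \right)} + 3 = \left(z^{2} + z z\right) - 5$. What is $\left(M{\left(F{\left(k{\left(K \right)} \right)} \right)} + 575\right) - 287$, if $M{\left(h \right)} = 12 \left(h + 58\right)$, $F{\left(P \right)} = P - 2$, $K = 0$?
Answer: $864$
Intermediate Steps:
$k{\left(z \right)} = -8 + 2 z^{2}$ ($k{\left(z \right)} = -3 - \left(5 - z^{2} - z z\right) = -3 + \left(\left(z^{2} + z^{2}\right) - 5\right) = -3 + \left(2 z^{2} - 5\right) = -3 + \left(-5 + 2 z^{2}\right) = -8 + 2 z^{2}$)
$F{\left(P \right)} = -2 + P$
$M{\left(h \right)} = 696 + 12 h$ ($M{\left(h \right)} = 12 \left(58 + h\right) = 696 + 12 h$)
$\left(M{\left(F{\left(k{\left(K \right)} \right)} \right)} + 575\right) - 287 = \left(\left(696 + 12 \left(-2 - \left(8 - 2 \cdot 0^{2}\right)\right)\right) + 575\right) - 287 = \left(\left(696 + 12 \left(-2 + \left(-8 + 2 \cdot 0\right)\right)\right) + 575\right) - 287 = \left(\left(696 + 12 \left(-2 + \left(-8 + 0\right)\right)\right) + 575\right) - 287 = \left(\left(696 + 12 \left(-2 - 8\right)\right) + 575\right) - 287 = \left(\left(696 + 12 \left(-10\right)\right) + 575\right) - 287 = \left(\left(696 - 120\right) + 575\right) - 287 = \left(576 + 575\right) - 287 = 1151 - 287 = 864$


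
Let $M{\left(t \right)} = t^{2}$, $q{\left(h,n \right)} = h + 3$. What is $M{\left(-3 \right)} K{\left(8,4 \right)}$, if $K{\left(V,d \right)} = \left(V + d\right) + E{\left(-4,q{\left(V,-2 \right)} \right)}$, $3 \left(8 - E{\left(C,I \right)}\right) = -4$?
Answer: $192$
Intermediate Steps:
$q{\left(h,n \right)} = 3 + h$
$E{\left(C,I \right)} = \frac{28}{3}$ ($E{\left(C,I \right)} = 8 - - \frac{4}{3} = 8 + \frac{4}{3} = \frac{28}{3}$)
$K{\left(V,d \right)} = \frac{28}{3} + V + d$ ($K{\left(V,d \right)} = \left(V + d\right) + \frac{28}{3} = \frac{28}{3} + V + d$)
$M{\left(-3 \right)} K{\left(8,4 \right)} = \left(-3\right)^{2} \left(\frac{28}{3} + 8 + 4\right) = 9 \cdot \frac{64}{3} = 192$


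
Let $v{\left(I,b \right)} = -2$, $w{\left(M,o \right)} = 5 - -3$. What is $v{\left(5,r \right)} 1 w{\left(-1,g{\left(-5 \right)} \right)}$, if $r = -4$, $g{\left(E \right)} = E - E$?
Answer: $-16$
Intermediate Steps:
$g{\left(E \right)} = 0$
$w{\left(M,o \right)} = 8$ ($w{\left(M,o \right)} = 5 + 3 = 8$)
$v{\left(5,r \right)} 1 w{\left(-1,g{\left(-5 \right)} \right)} = \left(-2\right) 1 \cdot 8 = \left(-2\right) 8 = -16$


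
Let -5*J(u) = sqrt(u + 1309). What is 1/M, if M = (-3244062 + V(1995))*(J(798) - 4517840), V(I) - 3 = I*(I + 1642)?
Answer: -28236500/511771645918451767527 + 5*sqrt(43)/292440940524829581444 ≈ -5.5174e-14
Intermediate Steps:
J(u) = -sqrt(1309 + u)/5 (J(u) = -sqrt(u + 1309)/5 = -sqrt(1309 + u)/5)
V(I) = 3 + I*(1642 + I) (V(I) = 3 + I*(I + 1642) = 3 + I*(1642 + I))
M = -18124471727040 - 28082292*sqrt(43)/5 (M = (-3244062 + (3 + 1995**2 + 1642*1995))*(-sqrt(1309 + 798)/5 - 4517840) = (-3244062 + (3 + 3980025 + 3275790))*(-7*sqrt(43)/5 - 4517840) = (-3244062 + 7255818)*(-7*sqrt(43)/5 - 4517840) = 4011756*(-7*sqrt(43)/5 - 4517840) = 4011756*(-4517840 - 7*sqrt(43)/5) = -18124471727040 - 28082292*sqrt(43)/5 ≈ -1.8124e+13)
1/M = 1/(-18124471727040 - 28082292*sqrt(43)/5)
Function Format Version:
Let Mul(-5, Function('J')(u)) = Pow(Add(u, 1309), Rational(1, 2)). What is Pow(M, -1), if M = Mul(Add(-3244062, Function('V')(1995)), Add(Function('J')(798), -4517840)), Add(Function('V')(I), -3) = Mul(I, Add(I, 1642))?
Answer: Add(Rational(-28236500, 511771645918451767527), Mul(Rational(5, 292440940524829581444), Pow(43, Rational(1, 2)))) ≈ -5.5174e-14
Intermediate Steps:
Function('J')(u) = Mul(Rational(-1, 5), Pow(Add(1309, u), Rational(1, 2))) (Function('J')(u) = Mul(Rational(-1, 5), Pow(Add(u, 1309), Rational(1, 2))) = Mul(Rational(-1, 5), Pow(Add(1309, u), Rational(1, 2))))
Function('V')(I) = Add(3, Mul(I, Add(1642, I))) (Function('V')(I) = Add(3, Mul(I, Add(I, 1642))) = Add(3, Mul(I, Add(1642, I))))
M = Add(-18124471727040, Mul(Rational(-28082292, 5), Pow(43, Rational(1, 2)))) (M = Mul(Add(-3244062, Add(3, Pow(1995, 2), Mul(1642, 1995))), Add(Mul(Rational(-1, 5), Pow(Add(1309, 798), Rational(1, 2))), -4517840)) = Mul(Add(-3244062, Add(3, 3980025, 3275790)), Add(Mul(Rational(-1, 5), Pow(2107, Rational(1, 2))), -4517840)) = Mul(Add(-3244062, 7255818), Add(Mul(Rational(-1, 5), Mul(7, Pow(43, Rational(1, 2)))), -4517840)) = Mul(4011756, Add(Mul(Rational(-7, 5), Pow(43, Rational(1, 2))), -4517840)) = Mul(4011756, Add(-4517840, Mul(Rational(-7, 5), Pow(43, Rational(1, 2))))) = Add(-18124471727040, Mul(Rational(-28082292, 5), Pow(43, Rational(1, 2)))) ≈ -1.8124e+13)
Pow(M, -1) = Pow(Add(-18124471727040, Mul(Rational(-28082292, 5), Pow(43, Rational(1, 2)))), -1)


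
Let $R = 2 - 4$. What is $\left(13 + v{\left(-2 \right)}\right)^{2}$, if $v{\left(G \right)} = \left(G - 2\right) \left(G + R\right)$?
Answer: $841$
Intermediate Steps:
$R = -2$ ($R = 2 - 4 = -2$)
$v{\left(G \right)} = \left(-2 + G\right)^{2}$ ($v{\left(G \right)} = \left(G - 2\right) \left(G - 2\right) = \left(-2 + G\right) \left(-2 + G\right) = \left(-2 + G\right)^{2}$)
$\left(13 + v{\left(-2 \right)}\right)^{2} = \left(13 + \left(4 + \left(-2\right)^{2} - -8\right)\right)^{2} = \left(13 + \left(4 + 4 + 8\right)\right)^{2} = \left(13 + 16\right)^{2} = 29^{2} = 841$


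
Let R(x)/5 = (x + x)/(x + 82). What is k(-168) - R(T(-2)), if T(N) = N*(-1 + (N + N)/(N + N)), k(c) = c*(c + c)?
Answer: 56448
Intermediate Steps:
k(c) = 2*c**2 (k(c) = c*(2*c) = 2*c**2)
T(N) = 0 (T(N) = N*(-1 + (2*N)/((2*N))) = N*(-1 + (2*N)*(1/(2*N))) = N*(-1 + 1) = N*0 = 0)
R(x) = 10*x/(82 + x) (R(x) = 5*((x + x)/(x + 82)) = 5*((2*x)/(82 + x)) = 5*(2*x/(82 + x)) = 10*x/(82 + x))
k(-168) - R(T(-2)) = 2*(-168)**2 - 10*0/(82 + 0) = 2*28224 - 10*0/82 = 56448 - 10*0/82 = 56448 - 1*0 = 56448 + 0 = 56448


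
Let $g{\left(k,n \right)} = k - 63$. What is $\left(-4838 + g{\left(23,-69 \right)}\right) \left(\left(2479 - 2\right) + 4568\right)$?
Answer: $-34365510$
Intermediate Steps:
$g{\left(k,n \right)} = -63 + k$
$\left(-4838 + g{\left(23,-69 \right)}\right) \left(\left(2479 - 2\right) + 4568\right) = \left(-4838 + \left(-63 + 23\right)\right) \left(\left(2479 - 2\right) + 4568\right) = \left(-4838 - 40\right) \left(\left(2479 - 2\right) + 4568\right) = - 4878 \left(2477 + 4568\right) = \left(-4878\right) 7045 = -34365510$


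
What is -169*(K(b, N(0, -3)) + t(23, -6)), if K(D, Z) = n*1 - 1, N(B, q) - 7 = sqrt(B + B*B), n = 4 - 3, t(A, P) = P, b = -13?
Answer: 1014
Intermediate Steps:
n = 1
N(B, q) = 7 + sqrt(B + B**2) (N(B, q) = 7 + sqrt(B + B*B) = 7 + sqrt(B + B**2))
K(D, Z) = 0 (K(D, Z) = 1*1 - 1 = 1 - 1 = 0)
-169*(K(b, N(0, -3)) + t(23, -6)) = -169*(0 - 6) = -169*(-6) = 1014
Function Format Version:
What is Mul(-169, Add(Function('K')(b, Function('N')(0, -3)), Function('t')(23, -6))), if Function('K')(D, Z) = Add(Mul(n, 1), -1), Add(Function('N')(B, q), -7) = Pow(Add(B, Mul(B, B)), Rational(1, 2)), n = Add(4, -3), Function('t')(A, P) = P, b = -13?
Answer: 1014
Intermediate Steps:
n = 1
Function('N')(B, q) = Add(7, Pow(Add(B, Pow(B, 2)), Rational(1, 2))) (Function('N')(B, q) = Add(7, Pow(Add(B, Mul(B, B)), Rational(1, 2))) = Add(7, Pow(Add(B, Pow(B, 2)), Rational(1, 2))))
Function('K')(D, Z) = 0 (Function('K')(D, Z) = Add(Mul(1, 1), -1) = Add(1, -1) = 0)
Mul(-169, Add(Function('K')(b, Function('N')(0, -3)), Function('t')(23, -6))) = Mul(-169, Add(0, -6)) = Mul(-169, -6) = 1014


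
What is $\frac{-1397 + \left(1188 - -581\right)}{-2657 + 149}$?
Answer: $- \frac{31}{209} \approx -0.14833$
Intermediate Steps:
$\frac{-1397 + \left(1188 - -581\right)}{-2657 + 149} = \frac{-1397 + \left(1188 + 581\right)}{-2508} = \left(-1397 + 1769\right) \left(- \frac{1}{2508}\right) = 372 \left(- \frac{1}{2508}\right) = - \frac{31}{209}$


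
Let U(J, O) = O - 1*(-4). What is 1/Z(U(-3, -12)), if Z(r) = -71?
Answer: -1/71 ≈ -0.014085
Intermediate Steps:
U(J, O) = 4 + O (U(J, O) = O + 4 = 4 + O)
1/Z(U(-3, -12)) = 1/(-71) = -1/71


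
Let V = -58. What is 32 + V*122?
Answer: -7044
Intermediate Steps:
32 + V*122 = 32 - 58*122 = 32 - 7076 = -7044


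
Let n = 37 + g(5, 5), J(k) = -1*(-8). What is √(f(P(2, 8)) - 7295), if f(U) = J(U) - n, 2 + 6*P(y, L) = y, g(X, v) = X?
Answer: I*√7329 ≈ 85.61*I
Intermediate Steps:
J(k) = 8
n = 42 (n = 37 + 5 = 42)
P(y, L) = -⅓ + y/6
f(U) = -34 (f(U) = 8 - 1*42 = 8 - 42 = -34)
√(f(P(2, 8)) - 7295) = √(-34 - 7295) = √(-7329) = I*√7329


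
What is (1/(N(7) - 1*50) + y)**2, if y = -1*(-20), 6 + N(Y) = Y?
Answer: 958441/2401 ≈ 399.18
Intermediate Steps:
N(Y) = -6 + Y
y = 20
(1/(N(7) - 1*50) + y)**2 = (1/((-6 + 7) - 1*50) + 20)**2 = (1/(1 - 50) + 20)**2 = (1/(-49) + 20)**2 = (-1/49 + 20)**2 = (979/49)**2 = 958441/2401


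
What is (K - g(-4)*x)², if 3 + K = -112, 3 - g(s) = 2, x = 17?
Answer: 17424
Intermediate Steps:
g(s) = 1 (g(s) = 3 - 1*2 = 3 - 2 = 1)
K = -115 (K = -3 - 112 = -115)
(K - g(-4)*x)² = (-115 - 17)² = (-132)² = 17424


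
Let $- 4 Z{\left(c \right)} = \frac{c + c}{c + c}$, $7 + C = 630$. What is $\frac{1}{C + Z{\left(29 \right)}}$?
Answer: $\frac{4}{2491} \approx 0.0016058$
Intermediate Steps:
$C = 623$ ($C = -7 + 630 = 623$)
$Z{\left(c \right)} = - \frac{1}{4}$ ($Z{\left(c \right)} = - \frac{\left(c + c\right) \frac{1}{c + c}}{4} = - \frac{2 c \frac{1}{2 c}}{4} = \left(- \frac{1}{4}\right) 1 = - \frac{1}{4}$)
$\frac{1}{C + Z{\left(29 \right)}} = \frac{1}{623 - \frac{1}{4}} = \frac{1}{\frac{2491}{4}} = \frac{4}{2491}$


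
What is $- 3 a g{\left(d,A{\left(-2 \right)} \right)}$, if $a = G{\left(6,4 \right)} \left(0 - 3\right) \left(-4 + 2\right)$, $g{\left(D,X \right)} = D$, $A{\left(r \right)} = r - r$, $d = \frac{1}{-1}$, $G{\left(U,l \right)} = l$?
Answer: $72$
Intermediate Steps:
$d = -1$
$A{\left(r \right)} = 0$
$a = 24$ ($a = 4 \left(0 - 3\right) \left(-4 + 2\right) = 4 \left(\left(-3\right) \left(-2\right)\right) = 4 \cdot 6 = 24$)
$- 3 a g{\left(d,A{\left(-2 \right)} \right)} = \left(-3\right) 24 \left(-1\right) = \left(-72\right) \left(-1\right) = 72$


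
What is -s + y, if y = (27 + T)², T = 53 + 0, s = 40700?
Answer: -34300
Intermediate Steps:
T = 53
y = 6400 (y = (27 + 53)² = 80² = 6400)
-s + y = -1*40700 + 6400 = -40700 + 6400 = -34300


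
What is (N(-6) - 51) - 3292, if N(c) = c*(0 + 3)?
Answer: -3361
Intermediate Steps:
N(c) = 3*c (N(c) = c*3 = 3*c)
(N(-6) - 51) - 3292 = (3*(-6) - 51) - 3292 = (-18 - 51) - 3292 = -69 - 3292 = -3361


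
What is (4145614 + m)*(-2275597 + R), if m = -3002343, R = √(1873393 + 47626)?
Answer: -2601624057787 + 1143271*√1921019 ≈ -2.6000e+12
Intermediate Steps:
R = √1921019 ≈ 1386.0
(4145614 + m)*(-2275597 + R) = (4145614 - 3002343)*(-2275597 + √1921019) = 1143271*(-2275597 + √1921019) = -2601624057787 + 1143271*√1921019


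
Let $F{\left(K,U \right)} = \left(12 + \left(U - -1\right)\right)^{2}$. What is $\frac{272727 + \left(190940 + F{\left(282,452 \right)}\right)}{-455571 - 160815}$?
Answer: $- \frac{339946}{308193} \approx -1.103$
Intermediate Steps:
$F{\left(K,U \right)} = \left(13 + U\right)^{2}$ ($F{\left(K,U \right)} = \left(12 + \left(U + 1\right)\right)^{2} = \left(12 + \left(1 + U\right)\right)^{2} = \left(13 + U\right)^{2}$)
$\frac{272727 + \left(190940 + F{\left(282,452 \right)}\right)}{-455571 - 160815} = \frac{272727 + \left(190940 + \left(13 + 452\right)^{2}\right)}{-455571 - 160815} = \frac{272727 + \left(190940 + 465^{2}\right)}{-616386} = \left(272727 + \left(190940 + 216225\right)\right) \left(- \frac{1}{616386}\right) = \left(272727 + 407165\right) \left(- \frac{1}{616386}\right) = 679892 \left(- \frac{1}{616386}\right) = - \frac{339946}{308193}$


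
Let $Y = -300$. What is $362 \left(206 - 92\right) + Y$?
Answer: $40968$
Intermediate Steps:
$362 \left(206 - 92\right) + Y = 362 \left(206 - 92\right) - 300 = 362 \cdot 114 - 300 = 41268 - 300 = 40968$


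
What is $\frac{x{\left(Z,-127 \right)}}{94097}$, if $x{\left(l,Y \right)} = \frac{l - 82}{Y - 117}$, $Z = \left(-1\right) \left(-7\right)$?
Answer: $\frac{75}{22959668} \approx 3.2666 \cdot 10^{-6}$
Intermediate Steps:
$Z = 7$
$x{\left(l,Y \right)} = \frac{-82 + l}{-117 + Y}$
$\frac{x{\left(Z,-127 \right)}}{94097} = \frac{\frac{1}{-117 - 127} \left(-82 + 7\right)}{94097} = \frac{1}{-244} \left(-75\right) \frac{1}{94097} = \left(- \frac{1}{244}\right) \left(-75\right) \frac{1}{94097} = \frac{75}{244} \cdot \frac{1}{94097} = \frac{75}{22959668}$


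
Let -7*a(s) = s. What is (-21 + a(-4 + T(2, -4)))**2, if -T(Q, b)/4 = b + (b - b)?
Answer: 25281/49 ≈ 515.94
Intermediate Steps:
T(Q, b) = -4*b (T(Q, b) = -4*(b + (b - b)) = -4*(b + 0) = -4*b)
a(s) = -s/7
(-21 + a(-4 + T(2, -4)))**2 = (-21 - (-4 - 4*(-4))/7)**2 = (-21 - (-4 + 16)/7)**2 = (-21 - 1/7*12)**2 = (-21 - 12/7)**2 = (-159/7)**2 = 25281/49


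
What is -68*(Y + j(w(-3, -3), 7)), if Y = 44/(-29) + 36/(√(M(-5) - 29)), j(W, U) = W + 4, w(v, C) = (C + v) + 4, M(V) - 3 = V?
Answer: -952/29 + 2448*I*√31/31 ≈ -32.828 + 439.67*I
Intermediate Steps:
M(V) = 3 + V
w(v, C) = 4 + C + v
j(W, U) = 4 + W
Y = -44/29 - 36*I*√31/31 (Y = 44/(-29) + 36/(√((3 - 5) - 29)) = 44*(-1/29) + 36/(√(-2 - 29)) = -44/29 + 36/(√(-31)) = -44/29 + 36/((I*√31)) = -44/29 + 36*(-I*√31/31) = -44/29 - 36*I*√31/31 ≈ -1.5172 - 6.4658*I)
-68*(Y + j(w(-3, -3), 7)) = -68*((-44/29 - 36*I*√31/31) + (4 + (4 - 3 - 3))) = -68*((-44/29 - 36*I*√31/31) + (4 - 2)) = -68*((-44/29 - 36*I*√31/31) + 2) = -68*(14/29 - 36*I*√31/31) = -952/29 + 2448*I*√31/31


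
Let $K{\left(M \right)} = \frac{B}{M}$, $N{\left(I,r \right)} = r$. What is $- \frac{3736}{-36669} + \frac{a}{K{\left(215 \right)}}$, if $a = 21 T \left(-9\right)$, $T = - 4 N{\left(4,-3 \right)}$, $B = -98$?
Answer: $\frac{1277207422}{256683} \approx 4975.8$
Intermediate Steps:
$T = 12$ ($T = \left(-4\right) \left(-3\right) = 12$)
$a = -2268$ ($a = 21 \cdot 12 \left(-9\right) = 252 \left(-9\right) = -2268$)
$K{\left(M \right)} = - \frac{98}{M}$
$- \frac{3736}{-36669} + \frac{a}{K{\left(215 \right)}} = - \frac{3736}{-36669} - \frac{2268}{\left(-98\right) \frac{1}{215}} = \left(-3736\right) \left(- \frac{1}{36669}\right) - \frac{2268}{\left(-98\right) \frac{1}{215}} = \frac{3736}{36669} - \frac{2268}{- \frac{98}{215}} = \frac{3736}{36669} - - \frac{34830}{7} = \frac{3736}{36669} + \frac{34830}{7} = \frac{1277207422}{256683}$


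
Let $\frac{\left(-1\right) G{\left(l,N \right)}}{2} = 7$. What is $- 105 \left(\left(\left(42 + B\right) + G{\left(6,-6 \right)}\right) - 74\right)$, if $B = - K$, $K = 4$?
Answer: $5250$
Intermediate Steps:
$G{\left(l,N \right)} = -14$ ($G{\left(l,N \right)} = \left(-2\right) 7 = -14$)
$B = -4$ ($B = \left(-1\right) 4 = -4$)
$- 105 \left(\left(\left(42 + B\right) + G{\left(6,-6 \right)}\right) - 74\right) = - 105 \left(\left(\left(42 - 4\right) - 14\right) - 74\right) = - 105 \left(\left(38 - 14\right) - 74\right) = - 105 \left(24 - 74\right) = \left(-105\right) \left(-50\right) = 5250$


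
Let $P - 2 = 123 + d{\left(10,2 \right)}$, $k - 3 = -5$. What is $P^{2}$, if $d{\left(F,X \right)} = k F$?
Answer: $11025$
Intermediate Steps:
$k = -2$ ($k = 3 - 5 = -2$)
$d{\left(F,X \right)} = - 2 F$
$P = 105$ ($P = 2 + \left(123 - 20\right) = 2 + 103 = 105$)
$P^{2} = 105^{2} = 11025$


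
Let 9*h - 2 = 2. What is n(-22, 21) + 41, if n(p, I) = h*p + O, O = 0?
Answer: 281/9 ≈ 31.222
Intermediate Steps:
h = 4/9 (h = 2/9 + (1/9)*2 = 2/9 + 2/9 = 4/9 ≈ 0.44444)
n(p, I) = 4*p/9 (n(p, I) = 4*p/9 + 0 = 4*p/9)
n(-22, 21) + 41 = (4/9)*(-22) + 41 = -88/9 + 41 = 281/9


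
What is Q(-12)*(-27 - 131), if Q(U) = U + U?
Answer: 3792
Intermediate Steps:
Q(U) = 2*U
Q(-12)*(-27 - 131) = (2*(-12))*(-27 - 131) = -24*(-158) = 3792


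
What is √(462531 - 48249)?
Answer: √414282 ≈ 643.65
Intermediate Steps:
√(462531 - 48249) = √414282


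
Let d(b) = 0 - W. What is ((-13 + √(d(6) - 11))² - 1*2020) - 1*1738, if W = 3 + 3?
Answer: -3758 + (13 - I*√17)² ≈ -3606.0 - 107.2*I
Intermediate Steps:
W = 6
d(b) = -6 (d(b) = 0 - 1*6 = 0 - 6 = -6)
((-13 + √(d(6) - 11))² - 1*2020) - 1*1738 = ((-13 + √(-6 - 11))² - 1*2020) - 1*1738 = ((-13 + √(-17))² - 2020) - 1738 = ((-13 + I*√17)² - 2020) - 1738 = (-2020 + (-13 + I*√17)²) - 1738 = -3758 + (-13 + I*√17)²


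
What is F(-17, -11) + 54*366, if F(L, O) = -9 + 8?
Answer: 19763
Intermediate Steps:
F(L, O) = -1
F(-17, -11) + 54*366 = -1 + 54*366 = -1 + 19764 = 19763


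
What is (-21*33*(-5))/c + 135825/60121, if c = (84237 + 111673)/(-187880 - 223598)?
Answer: -779019864072/107075501 ≈ -7275.4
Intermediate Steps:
c = -97955/205739 (c = 195910/(-411478) = 195910*(-1/411478) = -97955/205739 ≈ -0.47611)
(-21*33*(-5))/c + 135825/60121 = (-21*33*(-5))/(-97955/205739) + 135825/60121 = -693*(-5)*(-205739/97955) + 135825*(1/60121) = 3465*(-205739/97955) + 135825/60121 = -12961557/1781 + 135825/60121 = -779019864072/107075501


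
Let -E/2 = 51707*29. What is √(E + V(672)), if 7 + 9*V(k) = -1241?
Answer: I*√26992302/3 ≈ 1731.8*I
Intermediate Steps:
E = -2999006 (E = -103414*29 = -2*1499503 = -2999006)
V(k) = -416/3 (V(k) = -7/9 + (⅑)*(-1241) = -7/9 - 1241/9 = -416/3)
√(E + V(672)) = √(-2999006 - 416/3) = √(-8997434/3) = I*√26992302/3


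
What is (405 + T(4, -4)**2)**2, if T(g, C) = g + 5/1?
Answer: 236196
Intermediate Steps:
T(g, C) = 5 + g (T(g, C) = g + 5*1 = g + 5 = 5 + g)
(405 + T(4, -4)**2)**2 = (405 + (5 + 4)**2)**2 = (405 + 9**2)**2 = (405 + 81)**2 = 486**2 = 236196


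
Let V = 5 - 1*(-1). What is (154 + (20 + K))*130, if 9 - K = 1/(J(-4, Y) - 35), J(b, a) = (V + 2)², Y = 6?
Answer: 689780/29 ≈ 23786.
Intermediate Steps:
V = 6 (V = 5 + 1 = 6)
J(b, a) = 64 (J(b, a) = (6 + 2)² = 8² = 64)
K = 260/29 (K = 9 - 1/(64 - 35) = 9 - 1/29 = 260/29 ≈ 8.9655)
(154 + (20 + K))*130 = (154 + (20 + 260/29))*130 = (154 + 840/29)*130 = (5306/29)*130 = 689780/29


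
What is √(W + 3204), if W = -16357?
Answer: I*√13153 ≈ 114.69*I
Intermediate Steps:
√(W + 3204) = √(-16357 + 3204) = √(-13153) = I*√13153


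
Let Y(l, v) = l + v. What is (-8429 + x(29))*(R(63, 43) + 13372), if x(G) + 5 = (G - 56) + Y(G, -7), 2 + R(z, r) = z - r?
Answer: -112998210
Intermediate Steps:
R(z, r) = -2 + z - r (R(z, r) = -2 + (z - r) = -2 + z - r)
x(G) = -68 + 2*G (x(G) = -5 + ((G - 56) + (G - 7)) = -5 + ((-56 + G) + (-7 + G)) = -5 + (-63 + 2*G) = -68 + 2*G)
(-8429 + x(29))*(R(63, 43) + 13372) = (-8429 + (-68 + 2*29))*((-2 + 63 - 1*43) + 13372) = (-8429 + (-68 + 58))*((-2 + 63 - 43) + 13372) = (-8429 - 10)*(18 + 13372) = -8439*13390 = -112998210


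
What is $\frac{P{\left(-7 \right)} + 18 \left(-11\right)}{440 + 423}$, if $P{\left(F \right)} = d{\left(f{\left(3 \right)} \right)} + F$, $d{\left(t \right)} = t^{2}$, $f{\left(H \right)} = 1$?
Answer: $- \frac{204}{863} \approx -0.23638$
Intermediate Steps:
$P{\left(F \right)} = 1 + F$ ($P{\left(F \right)} = 1^{2} + F = 1 + F$)
$\frac{P{\left(-7 \right)} + 18 \left(-11\right)}{440 + 423} = \frac{\left(1 - 7\right) + 18 \left(-11\right)}{440 + 423} = \frac{-6 - 198}{863} = \left(-204\right) \frac{1}{863} = - \frac{204}{863}$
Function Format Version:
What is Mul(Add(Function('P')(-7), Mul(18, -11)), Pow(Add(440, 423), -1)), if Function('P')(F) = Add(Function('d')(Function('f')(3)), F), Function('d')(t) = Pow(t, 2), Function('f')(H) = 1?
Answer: Rational(-204, 863) ≈ -0.23638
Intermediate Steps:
Function('P')(F) = Add(1, F) (Function('P')(F) = Add(Pow(1, 2), F) = Add(1, F))
Mul(Add(Function('P')(-7), Mul(18, -11)), Pow(Add(440, 423), -1)) = Mul(Add(Add(1, -7), Mul(18, -11)), Pow(Add(440, 423), -1)) = Mul(Add(-6, -198), Pow(863, -1)) = Mul(-204, Rational(1, 863)) = Rational(-204, 863)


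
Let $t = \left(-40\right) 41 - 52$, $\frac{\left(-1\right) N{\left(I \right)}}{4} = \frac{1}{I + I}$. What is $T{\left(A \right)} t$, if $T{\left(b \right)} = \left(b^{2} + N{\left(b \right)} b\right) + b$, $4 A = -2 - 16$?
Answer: $-23265$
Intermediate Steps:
$A = - \frac{9}{2}$ ($A = \frac{-2 - 16}{4} = \frac{1}{4} \left(-18\right) = - \frac{9}{2} \approx -4.5$)
$N{\left(I \right)} = - \frac{2}{I}$ ($N{\left(I \right)} = - \frac{4}{I + I} = - \frac{4}{2 I} = - 4 \frac{1}{2 I} = - \frac{2}{I}$)
$T{\left(b \right)} = -2 + b + b^{2}$ ($T{\left(b \right)} = \left(b^{2} + - \frac{2}{b} b\right) + b = \left(b^{2} - 2\right) + b = \left(-2 + b^{2}\right) + b = -2 + b + b^{2}$)
$t = -1692$ ($t = -1640 - 52 = -1692$)
$T{\left(A \right)} t = \left(-2 - \frac{9 \left(1 - \frac{9}{2}\right)}{2}\right) \left(-1692\right) = \left(-2 - - \frac{63}{4}\right) \left(-1692\right) = \left(-2 + \frac{63}{4}\right) \left(-1692\right) = \frac{55}{4} \left(-1692\right) = -23265$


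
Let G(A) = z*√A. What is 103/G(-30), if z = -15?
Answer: 103*I*√30/450 ≈ 1.2537*I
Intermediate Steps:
G(A) = -15*√A
103/G(-30) = 103/((-15*I*√30)) = 103*(I*√30/450) = 103*I*√30/450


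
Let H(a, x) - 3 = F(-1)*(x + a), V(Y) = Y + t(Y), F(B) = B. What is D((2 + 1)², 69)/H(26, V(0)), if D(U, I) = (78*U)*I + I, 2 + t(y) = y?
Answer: -16169/7 ≈ -2309.9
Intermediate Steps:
t(y) = -2 + y
D(U, I) = I + 78*I*U (D(U, I) = 78*I*U + I = I + 78*I*U)
V(Y) = -2 + 2*Y (V(Y) = Y + (-2 + Y) = -2 + 2*Y)
H(a, x) = 3 - a - x (H(a, x) = 3 - (x + a) = 3 - (a + x) = 3 + (-a - x) = 3 - a - x)
D((2 + 1)², 69)/H(26, V(0)) = (69*(1 + 78*(2 + 1)²))/(3 - 1*26 - (-2 + 2*0)) = (69*(1 + 78*3²))/(3 - 26 - (-2 + 0)) = (69*(1 + 78*9))/(3 - 26 - 1*(-2)) = (69*(1 + 702))/(3 - 26 + 2) = (69*703)/(-21) = 48507*(-1/21) = -16169/7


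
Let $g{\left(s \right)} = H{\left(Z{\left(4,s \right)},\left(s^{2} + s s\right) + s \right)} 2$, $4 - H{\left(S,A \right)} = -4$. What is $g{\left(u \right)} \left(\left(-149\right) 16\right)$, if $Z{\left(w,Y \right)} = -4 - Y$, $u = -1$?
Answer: $-38144$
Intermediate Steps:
$H{\left(S,A \right)} = 8$ ($H{\left(S,A \right)} = 4 - -4 = 4 + 4 = 8$)
$g{\left(s \right)} = 16$ ($g{\left(s \right)} = 8 \cdot 2 = 16$)
$g{\left(u \right)} \left(\left(-149\right) 16\right) = 16 \left(\left(-149\right) 16\right) = 16 \left(-2384\right) = -38144$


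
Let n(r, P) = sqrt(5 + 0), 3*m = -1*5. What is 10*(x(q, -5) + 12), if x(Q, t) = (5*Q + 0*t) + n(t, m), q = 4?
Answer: 320 + 10*sqrt(5) ≈ 342.36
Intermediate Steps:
m = -5/3 (m = (-1*5)/3 = (1/3)*(-5) = -5/3 ≈ -1.6667)
n(r, P) = sqrt(5)
x(Q, t) = sqrt(5) + 5*Q (x(Q, t) = (5*Q + 0*t) + sqrt(5) = (5*Q + 0) + sqrt(5) = 5*Q + sqrt(5) = sqrt(5) + 5*Q)
10*(x(q, -5) + 12) = 10*((sqrt(5) + 5*4) + 12) = 10*((sqrt(5) + 20) + 12) = 10*((20 + sqrt(5)) + 12) = 10*(32 + sqrt(5)) = 320 + 10*sqrt(5)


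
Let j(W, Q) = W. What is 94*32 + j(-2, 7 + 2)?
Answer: 3006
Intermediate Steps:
94*32 + j(-2, 7 + 2) = 94*32 - 2 = 3008 - 2 = 3006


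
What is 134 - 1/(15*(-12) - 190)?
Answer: 49581/370 ≈ 134.00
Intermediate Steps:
134 - 1/(15*(-12) - 190) = 134 - 1/(-180 - 190) = 134 - 1/(-370) = 134 - 1*(-1/370) = 134 + 1/370 = 49581/370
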